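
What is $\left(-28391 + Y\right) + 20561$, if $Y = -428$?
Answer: $-8258$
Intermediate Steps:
$\left(-28391 + Y\right) + 20561 = \left(-28391 - 428\right) + 20561 = -28819 + 20561 = -8258$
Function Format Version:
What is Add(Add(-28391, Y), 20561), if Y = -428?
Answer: -8258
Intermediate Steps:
Add(Add(-28391, Y), 20561) = Add(Add(-28391, -428), 20561) = Add(-28819, 20561) = -8258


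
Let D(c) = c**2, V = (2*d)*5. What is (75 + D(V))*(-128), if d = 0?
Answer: -9600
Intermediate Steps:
V = 0 (V = (2*0)*5 = 0*5 = 0)
(75 + D(V))*(-128) = (75 + 0**2)*(-128) = (75 + 0)*(-128) = 75*(-128) = -9600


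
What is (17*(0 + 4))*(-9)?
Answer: -612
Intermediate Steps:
(17*(0 + 4))*(-9) = (17*4)*(-9) = 68*(-9) = -612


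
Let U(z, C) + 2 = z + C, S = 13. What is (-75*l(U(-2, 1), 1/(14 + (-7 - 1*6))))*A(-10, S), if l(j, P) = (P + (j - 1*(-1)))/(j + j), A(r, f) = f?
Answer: -325/2 ≈ -162.50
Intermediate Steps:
U(z, C) = -2 + C + z (U(z, C) = -2 + (z + C) = -2 + (C + z) = -2 + C + z)
l(j, P) = (1 + P + j)/(2*j) (l(j, P) = (P + (j + 1))/((2*j)) = (P + (1 + j))*(1/(2*j)) = (1 + P + j)*(1/(2*j)) = (1 + P + j)/(2*j))
(-75*l(U(-2, 1), 1/(14 + (-7 - 1*6))))*A(-10, S) = -75*(1 + 1/(14 + (-7 - 1*6)) + (-2 + 1 - 2))/(2*(-2 + 1 - 2))*13 = -75*(1 + 1/(14 + (-7 - 6)) - 3)/(2*(-3))*13 = -75*(-1)*(1 + 1/(14 - 13) - 3)/(2*3)*13 = -75*(-1)*(1 + 1/1 - 3)/(2*3)*13 = -75*(-1)*(1 + 1 - 3)/(2*3)*13 = -75*(-1)*(-1)/(2*3)*13 = -75*⅙*13 = -25/2*13 = -325/2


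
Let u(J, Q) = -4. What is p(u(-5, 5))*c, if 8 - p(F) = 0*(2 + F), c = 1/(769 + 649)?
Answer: 4/709 ≈ 0.0056418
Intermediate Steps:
c = 1/1418 ≈ 0.00070522
p(F) = 8 (p(F) = 8 - 0*(2 + F) = 8 - 1*0 = 8 + 0 = 8)
p(u(-5, 5))*c = 8*(1/1418) = 4/709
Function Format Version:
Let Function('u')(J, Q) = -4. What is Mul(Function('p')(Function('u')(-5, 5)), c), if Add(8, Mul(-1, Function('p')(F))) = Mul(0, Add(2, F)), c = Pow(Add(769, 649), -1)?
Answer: Rational(4, 709) ≈ 0.0056418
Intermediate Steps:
c = Rational(1, 1418) (c = Pow(1418, -1) = Rational(1, 1418) ≈ 0.00070522)
Function('p')(F) = 8 (Function('p')(F) = Add(8, Mul(-1, Mul(0, Add(2, F)))) = Add(8, Mul(-1, 0)) = Add(8, 0) = 8)
Mul(Function('p')(Function('u')(-5, 5)), c) = Mul(8, Rational(1, 1418)) = Rational(4, 709)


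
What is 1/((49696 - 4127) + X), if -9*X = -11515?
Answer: 9/421636 ≈ 2.1345e-5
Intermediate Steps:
X = 11515/9 (X = -⅑*(-11515) = 11515/9 ≈ 1279.4)
1/((49696 - 4127) + X) = 1/((49696 - 4127) + 11515/9) = 1/(45569 + 11515/9) = 1/(421636/9) = 9/421636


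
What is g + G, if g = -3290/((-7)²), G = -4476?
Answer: -31802/7 ≈ -4543.1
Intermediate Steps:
g = -470/7 (g = -3290/49 = -3290*1/49 = -470/7 ≈ -67.143)
g + G = -470/7 - 4476 = -31802/7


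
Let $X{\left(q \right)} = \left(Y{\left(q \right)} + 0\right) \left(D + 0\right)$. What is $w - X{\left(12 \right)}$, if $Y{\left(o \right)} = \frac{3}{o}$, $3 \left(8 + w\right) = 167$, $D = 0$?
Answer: $\frac{143}{3} \approx 47.667$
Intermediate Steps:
$w = \frac{143}{3}$ ($w = -8 + \frac{1}{3} \cdot 167 = -8 + \frac{167}{3} = \frac{143}{3} \approx 47.667$)
$X{\left(q \right)} = 0$ ($X{\left(q \right)} = \left(\frac{3}{q} + 0\right) \left(0 + 0\right) = \frac{3}{q} 0 = 0$)
$w - X{\left(12 \right)} = \frac{143}{3} - 0 = \frac{143}{3} + 0 = \frac{143}{3}$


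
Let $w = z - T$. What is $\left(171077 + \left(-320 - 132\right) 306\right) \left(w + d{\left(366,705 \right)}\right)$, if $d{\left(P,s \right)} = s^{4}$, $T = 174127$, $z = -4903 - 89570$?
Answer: $8094055315049125$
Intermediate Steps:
$z = -94473$
$w = -268600$ ($w = -94473 - 174127 = -268600$)
$\left(171077 + \left(-320 - 132\right) 306\right) \left(w + d{\left(366,705 \right)}\right) = \left(171077 + \left(-320 - 132\right) 306\right) \left(-268600 + 705^{4}\right) = \left(171077 - 138312\right) \left(-268600 + 247033850625\right) = \left(171077 - 138312\right) 247033582025 = 32765 \cdot 247033582025 = 8094055315049125$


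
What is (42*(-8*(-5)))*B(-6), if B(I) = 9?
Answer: 15120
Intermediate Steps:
(42*(-8*(-5)))*B(-6) = (42*(-8*(-5)))*9 = (42*40)*9 = 1680*9 = 15120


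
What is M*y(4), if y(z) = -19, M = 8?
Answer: -152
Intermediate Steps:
M*y(4) = 8*(-19) = -152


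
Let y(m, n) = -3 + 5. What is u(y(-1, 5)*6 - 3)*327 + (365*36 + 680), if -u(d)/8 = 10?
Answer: -12340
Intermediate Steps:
y(m, n) = 2
u(d) = -80 (u(d) = -8*10 = -80)
u(y(-1, 5)*6 - 3)*327 + (365*36 + 680) = -80*327 + (365*36 + 680) = -26160 + (13140 + 680) = -26160 + 13820 = -12340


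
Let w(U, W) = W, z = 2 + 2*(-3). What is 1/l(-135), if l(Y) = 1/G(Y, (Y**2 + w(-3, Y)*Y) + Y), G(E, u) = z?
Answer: -4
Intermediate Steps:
z = -4 (z = 2 - 6 = -4)
G(E, u) = -4
l(Y) = -1/4 (l(Y) = 1/(-4) = -1/4)
1/l(-135) = 1/(-1/4) = -4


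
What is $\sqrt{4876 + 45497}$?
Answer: $3 \sqrt{5597} \approx 224.44$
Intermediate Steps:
$\sqrt{4876 + 45497} = \sqrt{50373} = 3 \sqrt{5597}$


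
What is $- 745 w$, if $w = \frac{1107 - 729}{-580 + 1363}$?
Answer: $- \frac{10430}{29} \approx -359.66$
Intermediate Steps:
$w = \frac{14}{29}$ ($w = \frac{378}{783} = 378 \cdot \frac{1}{783} = \frac{14}{29} \approx 0.48276$)
$- 745 w = \left(-745\right) \frac{14}{29} = - \frac{10430}{29}$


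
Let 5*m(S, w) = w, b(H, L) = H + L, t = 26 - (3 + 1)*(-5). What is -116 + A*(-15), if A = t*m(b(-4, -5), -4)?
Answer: 436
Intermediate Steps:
t = 46 (t = 26 - 4*(-5) = 26 - 1*(-20) = 26 + 20 = 46)
m(S, w) = w/5
A = -184/5 (A = 46*((⅕)*(-4)) = 46*(-⅘) = -184/5 ≈ -36.800)
-116 + A*(-15) = -116 - 184/5*(-15) = -116 + 552 = 436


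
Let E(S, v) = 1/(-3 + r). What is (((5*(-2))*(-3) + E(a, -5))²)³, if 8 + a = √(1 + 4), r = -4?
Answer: 83344647990241/117649 ≈ 7.0842e+8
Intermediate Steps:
a = -8 + √5 (a = -8 + √(1 + 4) = -8 + √5 ≈ -5.7639)
E(S, v) = -⅐ (E(S, v) = 1/(-3 - 4) = 1/(-7) = -⅐)
(((5*(-2))*(-3) + E(a, -5))²)³ = (((5*(-2))*(-3) - ⅐)²)³ = ((-10*(-3) - ⅐)²)³ = ((30 - ⅐)²)³ = ((209/7)²)³ = (43681/49)³ = 83344647990241/117649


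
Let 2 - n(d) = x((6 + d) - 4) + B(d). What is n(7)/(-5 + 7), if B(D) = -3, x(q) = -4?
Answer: 9/2 ≈ 4.5000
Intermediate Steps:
n(d) = 9 (n(d) = 2 - (-4 - 3) = 2 - 1*(-7) = 2 + 7 = 9)
n(7)/(-5 + 7) = 9/(-5 + 7) = 9/2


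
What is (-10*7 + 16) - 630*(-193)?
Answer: 121536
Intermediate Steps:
(-10*7 + 16) - 630*(-193) = (-70 + 16) + 121590 = -54 + 121590 = 121536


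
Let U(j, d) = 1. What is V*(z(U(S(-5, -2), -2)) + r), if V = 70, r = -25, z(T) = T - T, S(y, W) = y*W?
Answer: -1750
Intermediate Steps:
S(y, W) = W*y
z(T) = 0
V*(z(U(S(-5, -2), -2)) + r) = 70*(0 - 25) = 70*(-25) = -1750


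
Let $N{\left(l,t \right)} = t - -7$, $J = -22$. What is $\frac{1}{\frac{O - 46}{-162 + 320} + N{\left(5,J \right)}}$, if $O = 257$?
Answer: $- \frac{158}{2159} \approx -0.073182$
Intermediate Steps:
$N{\left(l,t \right)} = 7 + t$ ($N{\left(l,t \right)} = t + 7 = 7 + t$)
$\frac{1}{\frac{O - 46}{-162 + 320} + N{\left(5,J \right)}} = \frac{1}{\frac{257 - 46}{-162 + 320} + \left(7 - 22\right)} = \frac{1}{\frac{211}{158} - 15} = \frac{1}{- \frac{2159}{158}} = - \frac{158}{2159}$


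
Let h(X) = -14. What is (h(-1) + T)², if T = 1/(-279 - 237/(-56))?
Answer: 46429044676/236759769 ≈ 196.10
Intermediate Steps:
T = -56/15387 (T = 1/(-279 - 237*(-1/56)) = 1/(-279 + 237/56) = 1/(-15387/56) = -56/15387 ≈ -0.0036394)
(h(-1) + T)² = (-14 - 56/15387)² = (-215474/15387)² = 46429044676/236759769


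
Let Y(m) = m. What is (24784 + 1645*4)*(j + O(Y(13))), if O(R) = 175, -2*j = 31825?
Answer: -493590950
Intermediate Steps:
j = -31825/2 (j = -1/2*31825 = -31825/2 ≈ -15913.)
(24784 + 1645*4)*(j + O(Y(13))) = (24784 + 1645*4)*(-31825/2 + 175) = (24784 + 6580)*(-31475/2) = 31364*(-31475/2) = -493590950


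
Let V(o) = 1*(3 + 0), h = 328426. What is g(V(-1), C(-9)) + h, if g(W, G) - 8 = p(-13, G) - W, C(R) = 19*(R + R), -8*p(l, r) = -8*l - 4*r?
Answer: 328247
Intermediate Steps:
V(o) = 3 (V(o) = 1*3 = 3)
p(l, r) = l + r/2 (p(l, r) = -(-8*l - 4*r)/8 = l + r/2)
C(R) = 38*R (C(R) = 19*(2*R) = 38*R)
g(W, G) = -5 + G/2 - W (g(W, G) = 8 + ((-13 + G/2) - W) = 8 + (-13 + G/2 - W) = -5 + G/2 - W)
g(V(-1), C(-9)) + h = (-5 + (38*(-9))/2 - 1*3) + 328426 = (-5 + (1/2)*(-342) - 3) + 328426 = (-5 - 171 - 3) + 328426 = -179 + 328426 = 328247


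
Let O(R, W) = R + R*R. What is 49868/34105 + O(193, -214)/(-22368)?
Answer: -80755993/381430320 ≈ -0.21172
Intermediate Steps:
O(R, W) = R + R²
49868/34105 + O(193, -214)/(-22368) = 49868/34105 + (193*(1 + 193))/(-22368) = 49868*(1/34105) + (193*194)*(-1/22368) = 49868/34105 + 37442*(-1/22368) = 49868/34105 - 18721/11184 = -80755993/381430320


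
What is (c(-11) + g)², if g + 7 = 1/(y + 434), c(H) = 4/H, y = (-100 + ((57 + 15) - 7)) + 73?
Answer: 1460844841/26956864 ≈ 54.192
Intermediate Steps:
y = 38 (y = (-100 + (72 - 7)) + 73 = (-100 + 65) + 73 = -35 + 73 = 38)
g = -3303/472 (g = -7 + 1/(38 + 434) = -7 + 1/472 = -3303/472 ≈ -6.9979)
(c(-11) + g)² = (4/(-11) - 3303/472)² = (4*(-1/11) - 3303/472)² = (-4/11 - 3303/472)² = (-38221/5192)² = 1460844841/26956864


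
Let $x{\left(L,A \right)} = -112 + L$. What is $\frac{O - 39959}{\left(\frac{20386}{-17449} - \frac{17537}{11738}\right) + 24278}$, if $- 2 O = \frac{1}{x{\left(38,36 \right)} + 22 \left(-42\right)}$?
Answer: $- \frac{8167888392731503}{4962042369969690} \approx -1.6461$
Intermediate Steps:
$O = \frac{1}{1996}$ ($O = - \frac{1}{2 \left(\left(-112 + 38\right) + 22 \left(-42\right)\right)} = - \frac{1}{2 \left(-74 - 924\right)} = - \frac{1}{2 \left(-998\right)} = \left(- \frac{1}{2}\right) \left(- \frac{1}{998}\right) = \frac{1}{1996} \approx 0.000501$)
$\frac{O - 39959}{\left(\frac{20386}{-17449} - \frac{17537}{11738}\right) + 24278} = \frac{\frac{1}{1996} - 39959}{\left(\frac{20386}{-17449} - \frac{17537}{11738}\right) + 24278} = - \frac{79758163}{1996 \left(\left(20386 \left(- \frac{1}{17449}\right) - \frac{17537}{11738}\right) + 24278\right)} = - \frac{79758163}{1996 \left(\left(- \frac{20386}{17449} - \frac{17537}{11738}\right) + 24278\right)} = - \frac{79758163}{1996 \left(- \frac{545293981}{204816362} + 24278\right)} = - \frac{79758163}{1996 \cdot \frac{4971986342655}{204816362}} = \left(- \frac{79758163}{1996}\right) \frac{204816362}{4971986342655} = - \frac{8167888392731503}{4962042369969690}$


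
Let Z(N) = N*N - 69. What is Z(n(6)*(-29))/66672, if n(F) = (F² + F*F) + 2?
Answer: 4605247/66672 ≈ 69.073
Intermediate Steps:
n(F) = 2 + 2*F² (n(F) = (F² + F²) + 2 = 2*F² + 2 = 2 + 2*F²)
Z(N) = -69 + N² (Z(N) = N² - 69 = -69 + N²)
Z(n(6)*(-29))/66672 = (-69 + ((2 + 2*6²)*(-29))²)/66672 = (-69 + ((2 + 2*36)*(-29))²)*(1/66672) = (-69 + ((2 + 72)*(-29))²)*(1/66672) = (-69 + (74*(-29))²)*(1/66672) = (-69 + (-2146)²)*(1/66672) = (-69 + 4605316)*(1/66672) = 4605247*(1/66672) = 4605247/66672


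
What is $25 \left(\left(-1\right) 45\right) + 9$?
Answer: $-1116$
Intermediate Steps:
$25 \left(\left(-1\right) 45\right) + 9 = 25 \left(-45\right) + 9 = -1125 + 9 = -1116$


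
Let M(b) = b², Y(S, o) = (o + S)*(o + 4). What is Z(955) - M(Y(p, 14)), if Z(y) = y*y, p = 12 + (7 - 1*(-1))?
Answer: 537481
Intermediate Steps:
p = 20 (p = 12 + (7 + 1) = 12 + 8 = 20)
Y(S, o) = (4 + o)*(S + o) (Y(S, o) = (S + o)*(4 + o) = (4 + o)*(S + o))
Z(y) = y²
Z(955) - M(Y(p, 14)) = 955² - (14² + 4*20 + 4*14 + 20*14)² = 912025 - (196 + 80 + 56 + 280)² = 912025 - 1*612² = 912025 - 1*374544 = 912025 - 374544 = 537481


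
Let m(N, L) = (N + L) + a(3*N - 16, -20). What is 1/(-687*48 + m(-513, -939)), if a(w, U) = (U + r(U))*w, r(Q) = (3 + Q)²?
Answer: -1/452723 ≈ -2.2089e-6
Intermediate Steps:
a(w, U) = w*(U + (3 + U)²) (a(w, U) = (U + (3 + U)²)*w = w*(U + (3 + U)²))
m(N, L) = -4304 + L + 808*N (m(N, L) = (N + L) + (3*N - 16)*(-20 + (3 - 20)²) = (L + N) + (-16 + 3*N)*(-20 + (-17)²) = (L + N) + (-16 + 3*N)*(-20 + 289) = (L + N) + (-16 + 3*N)*269 = (L + N) + (-4304 + 807*N) = -4304 + L + 808*N)
1/(-687*48 + m(-513, -939)) = 1/(-687*48 + (-4304 - 939 + 808*(-513))) = 1/(-32976 + (-4304 - 939 - 414504)) = 1/(-32976 - 419747) = 1/(-452723) = -1/452723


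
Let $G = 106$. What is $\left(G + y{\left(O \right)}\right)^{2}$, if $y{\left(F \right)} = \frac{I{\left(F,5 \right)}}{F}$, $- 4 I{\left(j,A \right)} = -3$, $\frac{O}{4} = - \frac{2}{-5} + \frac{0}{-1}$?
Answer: $\frac{11607649}{1024} \approx 11336.0$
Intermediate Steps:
$O = \frac{8}{5}$ ($O = 4 \left(- \frac{2}{-5} + \frac{0}{-1}\right) = 4 \left(\left(-2\right) \left(- \frac{1}{5}\right) + 0 \left(-1\right)\right) = 4 \left(\frac{2}{5} + 0\right) = 4 \cdot \frac{2}{5} = \frac{8}{5} \approx 1.6$)
$I{\left(j,A \right)} = \frac{3}{4}$ ($I{\left(j,A \right)} = \left(- \frac{1}{4}\right) \left(-3\right) = \frac{3}{4}$)
$y{\left(F \right)} = \frac{3}{4 F}$
$\left(G + y{\left(O \right)}\right)^{2} = \left(106 + \frac{3}{4 \cdot \frac{8}{5}}\right)^{2} = \left(106 + \frac{3}{4} \cdot \frac{5}{8}\right)^{2} = \left(106 + \frac{15}{32}\right)^{2} = \left(\frac{3407}{32}\right)^{2} = \frac{11607649}{1024}$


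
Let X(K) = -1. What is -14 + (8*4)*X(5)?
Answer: -46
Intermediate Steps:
-14 + (8*4)*X(5) = -14 + (8*4)*(-1) = -14 + 32*(-1) = -14 - 32 = -46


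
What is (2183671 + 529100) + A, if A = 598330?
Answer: 3311101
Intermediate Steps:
(2183671 + 529100) + A = (2183671 + 529100) + 598330 = 2712771 + 598330 = 3311101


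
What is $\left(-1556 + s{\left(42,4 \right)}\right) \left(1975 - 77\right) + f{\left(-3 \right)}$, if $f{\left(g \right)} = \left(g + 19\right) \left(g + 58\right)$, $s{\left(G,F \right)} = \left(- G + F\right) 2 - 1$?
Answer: $-3098554$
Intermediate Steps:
$s{\left(G,F \right)} = -1 - 2 G + 2 F$ ($s{\left(G,F \right)} = \left(F - G\right) 2 - 1 = \left(- 2 G + 2 F\right) - 1 = -1 - 2 G + 2 F$)
$f{\left(g \right)} = \left(19 + g\right) \left(58 + g\right)$
$\left(-1556 + s{\left(42,4 \right)}\right) \left(1975 - 77\right) + f{\left(-3 \right)} = \left(-1556 - 77\right) \left(1975 - 77\right) + \left(1102 + \left(-3\right)^{2} + 77 \left(-3\right)\right) = \left(-1556 - 77\right) 1898 + \left(1102 + 9 - 231\right) = \left(-1556 - 77\right) 1898 + 880 = \left(-1633\right) 1898 + 880 = -3099434 + 880 = -3098554$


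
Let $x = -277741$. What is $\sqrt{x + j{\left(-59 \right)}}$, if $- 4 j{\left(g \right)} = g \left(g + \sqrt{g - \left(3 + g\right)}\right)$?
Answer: $\frac{\sqrt{-1114445 + 59 i \sqrt{3}}}{2} \approx 0.0242 + 527.84 i$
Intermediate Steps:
$j{\left(g \right)} = - \frac{g \left(g + i \sqrt{3}\right)}{4}$ ($j{\left(g \right)} = - \frac{g \left(g + \sqrt{g - \left(3 + g\right)}\right)}{4} = - \frac{g \left(g + \sqrt{-3}\right)}{4} = - \frac{g \left(g + i \sqrt{3}\right)}{4}$)
$\sqrt{x + j{\left(-59 \right)}} = \sqrt{-277741 - - \frac{59 \left(-59 + i \sqrt{3}\right)}{4}} = \sqrt{-277741 - \left(\frac{3481}{4} - \frac{59 i \sqrt{3}}{4}\right)} = \sqrt{- \frac{1114445}{4} + \frac{59 i \sqrt{3}}{4}}$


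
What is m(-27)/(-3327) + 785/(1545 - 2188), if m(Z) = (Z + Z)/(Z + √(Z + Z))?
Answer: -25257959/20679523 - 2*I*√6/32161 ≈ -1.2214 - 0.00015233*I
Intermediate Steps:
m(Z) = 2*Z/(Z + √2*√Z) (m(Z) = (2*Z)/(Z + √(2*Z)) = (2*Z)/(Z + √2*√Z) = 2*Z/(Z + √2*√Z))
m(-27)/(-3327) + 785/(1545 - 2188) = (2*(-27)/(-27 + √2*√(-27)))/(-3327) + 785/(1545 - 2188) = (2*(-27)/(-27 + √2*(3*I*√3)))*(-1/3327) + 785/(-643) = (2*(-27)/(-27 + 3*I*√6))*(-1/3327) + 785*(-1/643) = -54/(-27 + 3*I*√6)*(-1/3327) - 785/643 = 18/(1109*(-27 + 3*I*√6)) - 785/643 = -785/643 + 18/(1109*(-27 + 3*I*√6))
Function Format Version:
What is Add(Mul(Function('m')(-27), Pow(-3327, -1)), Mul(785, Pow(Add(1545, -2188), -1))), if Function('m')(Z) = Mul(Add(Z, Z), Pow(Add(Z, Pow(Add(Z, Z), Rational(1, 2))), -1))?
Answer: Add(Rational(-25257959, 20679523), Mul(Rational(-2, 32161), I, Pow(6, Rational(1, 2)))) ≈ Add(-1.2214, Mul(-0.00015233, I))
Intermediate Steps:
Function('m')(Z) = Mul(2, Z, Pow(Add(Z, Mul(Pow(2, Rational(1, 2)), Pow(Z, Rational(1, 2)))), -1)) (Function('m')(Z) = Mul(Mul(2, Z), Pow(Add(Z, Pow(Mul(2, Z), Rational(1, 2))), -1)) = Mul(Mul(2, Z), Pow(Add(Z, Mul(Pow(2, Rational(1, 2)), Pow(Z, Rational(1, 2)))), -1)) = Mul(2, Z, Pow(Add(Z, Mul(Pow(2, Rational(1, 2)), Pow(Z, Rational(1, 2)))), -1)))
Add(Mul(Function('m')(-27), Pow(-3327, -1)), Mul(785, Pow(Add(1545, -2188), -1))) = Add(Mul(Mul(2, -27, Pow(Add(-27, Mul(Pow(2, Rational(1, 2)), Pow(-27, Rational(1, 2)))), -1)), Pow(-3327, -1)), Mul(785, Pow(Add(1545, -2188), -1))) = Add(Mul(Mul(2, -27, Pow(Add(-27, Mul(Pow(2, Rational(1, 2)), Mul(3, I, Pow(3, Rational(1, 2))))), -1)), Rational(-1, 3327)), Mul(785, Pow(-643, -1))) = Add(Mul(Mul(2, -27, Pow(Add(-27, Mul(3, I, Pow(6, Rational(1, 2)))), -1)), Rational(-1, 3327)), Mul(785, Rational(-1, 643))) = Add(Mul(Mul(-54, Pow(Add(-27, Mul(3, I, Pow(6, Rational(1, 2)))), -1)), Rational(-1, 3327)), Rational(-785, 643)) = Add(Mul(Rational(18, 1109), Pow(Add(-27, Mul(3, I, Pow(6, Rational(1, 2)))), -1)), Rational(-785, 643)) = Add(Rational(-785, 643), Mul(Rational(18, 1109), Pow(Add(-27, Mul(3, I, Pow(6, Rational(1, 2)))), -1)))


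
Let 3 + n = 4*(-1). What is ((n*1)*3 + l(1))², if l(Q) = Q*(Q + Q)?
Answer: 361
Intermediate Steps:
l(Q) = 2*Q² (l(Q) = Q*(2*Q) = 2*Q²)
n = -7 (n = -3 + 4*(-1) = -3 - 4 = -7)
((n*1)*3 + l(1))² = (-7*1*3 + 2*1²)² = (-7*3 + 2*1)² = (-21 + 2)² = (-19)² = 361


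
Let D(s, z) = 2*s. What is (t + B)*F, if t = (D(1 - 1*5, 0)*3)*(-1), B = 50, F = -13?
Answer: -962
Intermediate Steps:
t = 24 (t = ((2*(1 - 1*5))*3)*(-1) = ((2*(1 - 5))*3)*(-1) = ((2*(-4))*3)*(-1) = -8*3*(-1) = -24*(-1) = 24)
(t + B)*F = (24 + 50)*(-13) = 74*(-13) = -962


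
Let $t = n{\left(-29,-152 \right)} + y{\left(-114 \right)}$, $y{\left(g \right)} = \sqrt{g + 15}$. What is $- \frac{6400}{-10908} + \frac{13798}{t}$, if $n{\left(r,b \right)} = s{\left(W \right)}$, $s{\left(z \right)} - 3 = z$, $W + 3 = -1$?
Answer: $- \frac{18733573}{136350} - \frac{20697 i \sqrt{11}}{50} \approx -137.39 - 1372.9 i$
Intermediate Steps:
$W = -4$ ($W = -3 - 1 = -4$)
$s{\left(z \right)} = 3 + z$
$y{\left(g \right)} = \sqrt{15 + g}$
$n{\left(r,b \right)} = -1$ ($n{\left(r,b \right)} = 3 - 4 = -1$)
$t = -1 + 3 i \sqrt{11}$ ($t = -1 + \sqrt{15 - 114} = -1 + \sqrt{-99} = -1 + 3 i \sqrt{11} \approx -1.0 + 9.9499 i$)
$- \frac{6400}{-10908} + \frac{13798}{t} = - \frac{6400}{-10908} + \frac{13798}{-1 + 3 i \sqrt{11}} = \left(-6400\right) \left(- \frac{1}{10908}\right) + \frac{13798}{-1 + 3 i \sqrt{11}} = \frac{1600}{2727} + \frac{13798}{-1 + 3 i \sqrt{11}}$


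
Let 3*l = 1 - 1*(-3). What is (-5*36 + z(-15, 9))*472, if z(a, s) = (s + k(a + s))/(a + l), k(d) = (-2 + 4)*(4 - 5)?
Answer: -3493272/41 ≈ -85202.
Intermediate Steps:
k(d) = -2 (k(d) = 2*(-1) = -2)
l = 4/3 (l = (1 - 1*(-3))/3 = (1 + 3)/3 = (1/3)*4 = 4/3 ≈ 1.3333)
z(a, s) = (-2 + s)/(4/3 + a) (z(a, s) = (s - 2)/(a + 4/3) = (-2 + s)/(4/3 + a))
(-5*36 + z(-15, 9))*472 = (-5*36 + 3*(-2 + 9)/(4 + 3*(-15)))*472 = (-180 + 3*7/(4 - 45))*472 = (-180 + 3*7/(-41))*472 = (-180 + 3*(-1/41)*7)*472 = (-180 - 21/41)*472 = -7401/41*472 = -3493272/41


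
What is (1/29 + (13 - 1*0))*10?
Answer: 3780/29 ≈ 130.34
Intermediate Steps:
(1/29 + (13 - 1*0))*10 = (1/29 + (13 + 0))*10 = (1/29 + 13)*10 = (378/29)*10 = 3780/29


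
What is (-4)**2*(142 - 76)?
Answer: 1056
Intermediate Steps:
(-4)**2*(142 - 76) = 16*66 = 1056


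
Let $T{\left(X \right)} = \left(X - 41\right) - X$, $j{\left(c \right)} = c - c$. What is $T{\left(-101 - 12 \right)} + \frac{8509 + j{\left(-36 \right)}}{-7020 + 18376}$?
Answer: $- \frac{457087}{11356} \approx -40.251$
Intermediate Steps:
$j{\left(c \right)} = 0$
$T{\left(X \right)} = -41$ ($T{\left(X \right)} = \left(-41 + X\right) - X = -41$)
$T{\left(-101 - 12 \right)} + \frac{8509 + j{\left(-36 \right)}}{-7020 + 18376} = -41 + \frac{8509 + 0}{-7020 + 18376} = -41 + \frac{8509}{11356} = - \frac{457087}{11356}$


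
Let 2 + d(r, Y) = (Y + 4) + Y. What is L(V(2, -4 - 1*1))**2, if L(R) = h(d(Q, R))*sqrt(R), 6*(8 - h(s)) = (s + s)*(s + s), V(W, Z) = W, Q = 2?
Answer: 512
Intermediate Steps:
d(r, Y) = 2 + 2*Y (d(r, Y) = -2 + ((Y + 4) + Y) = -2 + ((4 + Y) + Y) = -2 + (4 + 2*Y) = 2 + 2*Y)
h(s) = 8 - 2*s**2/3 (h(s) = 8 - (s + s)*(s + s)/6 = 8 - 2*s*2*s/6 = 8 - 2*s**2/3)
L(R) = sqrt(R)*(8 - 2*(2 + 2*R)**2/3) (L(R) = (8 - 2*(2 + 2*R)**2/3)*sqrt(R) = sqrt(R)*(8 - 2*(2 + 2*R)**2/3))
L(V(2, -4 - 1*1))**2 = (8*sqrt(2)*(3 - (1 + 2)**2)/3)**2 = (8*sqrt(2)*(3 - 1*3**2)/3)**2 = (8*sqrt(2)*(3 - 1*9)/3)**2 = (8*sqrt(2)*(3 - 9)/3)**2 = ((8/3)*sqrt(2)*(-6))**2 = (-16*sqrt(2))**2 = 512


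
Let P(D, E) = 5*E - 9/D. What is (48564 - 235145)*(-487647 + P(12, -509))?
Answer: 365842613951/4 ≈ 9.1461e+10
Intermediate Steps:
P(D, E) = -9/D + 5*E
(48564 - 235145)*(-487647 + P(12, -509)) = (48564 - 235145)*(-487647 + (-9/12 + 5*(-509))) = -186581*(-487647 + (-9*1/12 - 2545)) = -186581*(-487647 + (-¾ - 2545)) = -186581*(-487647 - 10183/4) = -186581*(-1960771/4) = 365842613951/4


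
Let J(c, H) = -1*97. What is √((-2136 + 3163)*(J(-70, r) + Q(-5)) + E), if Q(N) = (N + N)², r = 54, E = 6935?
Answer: 4*√626 ≈ 100.08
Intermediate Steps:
J(c, H) = -97
Q(N) = 4*N² (Q(N) = (2*N)² = 4*N²)
√((-2136 + 3163)*(J(-70, r) + Q(-5)) + E) = √((-2136 + 3163)*(-97 + 4*(-5)²) + 6935) = √(1027*(-97 + 4*25) + 6935) = √(1027*(-97 + 100) + 6935) = √(1027*3 + 6935) = √(3081 + 6935) = √10016 = 4*√626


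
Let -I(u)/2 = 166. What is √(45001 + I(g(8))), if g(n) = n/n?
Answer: √44669 ≈ 211.35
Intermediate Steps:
g(n) = 1
I(u) = -332 (I(u) = -2*166 = -332)
√(45001 + I(g(8))) = √(45001 - 332) = √44669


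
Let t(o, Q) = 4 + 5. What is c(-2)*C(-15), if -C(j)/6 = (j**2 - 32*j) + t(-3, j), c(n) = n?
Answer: 8568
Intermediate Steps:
t(o, Q) = 9
C(j) = -54 - 6*j**2 + 192*j (C(j) = -6*((j**2 - 32*j) + 9) = -6*(9 + j**2 - 32*j) = -54 - 6*j**2 + 192*j)
c(-2)*C(-15) = -2*(-54 - 6*(-15)**2 + 192*(-15)) = -2*(-54 - 6*225 - 2880) = -2*(-54 - 1350 - 2880) = -2*(-4284) = 8568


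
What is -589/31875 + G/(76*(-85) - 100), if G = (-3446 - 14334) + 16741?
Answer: 5850857/41820000 ≈ 0.13991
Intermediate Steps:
G = -1039 (G = -17780 + 16741 = -1039)
-589/31875 + G/(76*(-85) - 100) = -589/31875 - 1039/(76*(-85) - 100) = -589*1/31875 - 1039/(-6460 - 100) = -589/31875 - 1039/(-6560) = -589/31875 - 1039*(-1/6560) = -589/31875 + 1039/6560 = 5850857/41820000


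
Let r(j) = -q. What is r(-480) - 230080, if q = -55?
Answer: -230025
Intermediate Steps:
r(j) = 55 (r(j) = -1*(-55) = 55)
r(-480) - 230080 = 55 - 230080 = -230025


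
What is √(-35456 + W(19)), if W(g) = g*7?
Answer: I*√35323 ≈ 187.94*I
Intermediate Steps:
W(g) = 7*g
√(-35456 + W(19)) = √(-35456 + 7*19) = √(-35456 + 133) = √(-35323) = I*√35323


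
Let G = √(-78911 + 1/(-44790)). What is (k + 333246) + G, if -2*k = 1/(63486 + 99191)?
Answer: 108422919083/325354 + I*√158306837119890/44790 ≈ 3.3325e+5 + 280.91*I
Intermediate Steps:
G = I*√158306837119890/44790 (G = √(-78911 - 1/44790) = √(-3534423691/44790) = I*√158306837119890/44790 ≈ 280.91*I)
k = -1/325354 (k = -1/(2*(63486 + 99191)) = -½/162677 = -½*1/162677 = -1/325354 ≈ -3.0736e-6)
(k + 333246) + G = (-1/325354 + 333246) + I*√158306837119890/44790 = 108422919083/325354 + I*√158306837119890/44790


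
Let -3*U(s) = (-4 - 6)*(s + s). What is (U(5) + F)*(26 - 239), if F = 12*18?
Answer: -53108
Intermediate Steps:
F = 216
U(s) = 20*s/3 (U(s) = -(-4 - 6)*(s + s)/3 = -(-10)*2*s/3 = -(-20)*s/3 = 20*s/3)
(U(5) + F)*(26 - 239) = ((20/3)*5 + 216)*(26 - 239) = (100/3 + 216)*(-213) = (748/3)*(-213) = -53108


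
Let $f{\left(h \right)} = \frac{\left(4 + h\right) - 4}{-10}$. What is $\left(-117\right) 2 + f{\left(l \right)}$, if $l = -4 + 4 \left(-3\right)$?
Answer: $- \frac{1162}{5} \approx -232.4$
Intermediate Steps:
$l = -16$ ($l = -4 - 12 = -16$)
$f{\left(h \right)} = - \frac{h}{10}$ ($f{\left(h \right)} = h \left(- \frac{1}{10}\right) = - \frac{h}{10}$)
$\left(-117\right) 2 + f{\left(l \right)} = \left(-117\right) 2 - - \frac{8}{5} = -234 + \frac{8}{5} = - \frac{1162}{5}$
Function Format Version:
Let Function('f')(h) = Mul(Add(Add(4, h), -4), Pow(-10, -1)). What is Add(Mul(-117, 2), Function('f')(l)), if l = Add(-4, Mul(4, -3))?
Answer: Rational(-1162, 5) ≈ -232.40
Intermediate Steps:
l = -16 (l = Add(-4, -12) = -16)
Function('f')(h) = Mul(Rational(-1, 10), h) (Function('f')(h) = Mul(h, Rational(-1, 10)) = Mul(Rational(-1, 10), h))
Add(Mul(-117, 2), Function('f')(l)) = Add(Mul(-117, 2), Mul(Rational(-1, 10), -16)) = Add(-234, Rational(8, 5)) = Rational(-1162, 5)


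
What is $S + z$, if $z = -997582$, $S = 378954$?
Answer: $-618628$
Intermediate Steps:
$S + z = 378954 - 997582 = -618628$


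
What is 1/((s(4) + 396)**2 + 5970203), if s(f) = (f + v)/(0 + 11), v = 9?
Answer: 121/741482724 ≈ 1.6319e-7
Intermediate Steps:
s(f) = 9/11 + f/11 (s(f) = (f + 9)/(0 + 11) = (9 + f)/11 = (9 + f)*(1/11) = 9/11 + f/11)
1/((s(4) + 396)**2 + 5970203) = 1/(((9/11 + (1/11)*4) + 396)**2 + 5970203) = 1/(((9/11 + 4/11) + 396)**2 + 5970203) = 1/((13/11 + 396)**2 + 5970203) = 1/((4369/11)**2 + 5970203) = 1/(19088161/121 + 5970203) = 1/(741482724/121) = 121/741482724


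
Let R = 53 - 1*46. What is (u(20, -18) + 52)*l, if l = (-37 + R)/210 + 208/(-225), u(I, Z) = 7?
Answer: -99179/1575 ≈ -62.971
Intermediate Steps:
R = 7 (R = 53 - 46 = 7)
l = -1681/1575 (l = (-37 + 7)/210 + 208/(-225) = -30*1/210 + 208*(-1/225) = -⅐ - 208/225 = -1681/1575 ≈ -1.0673)
(u(20, -18) + 52)*l = (7 + 52)*(-1681/1575) = 59*(-1681/1575) = -99179/1575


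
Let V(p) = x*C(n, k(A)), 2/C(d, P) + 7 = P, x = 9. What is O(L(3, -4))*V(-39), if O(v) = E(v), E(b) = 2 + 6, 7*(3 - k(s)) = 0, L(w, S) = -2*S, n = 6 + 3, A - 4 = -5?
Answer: -36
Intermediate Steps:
A = -1 (A = 4 - 5 = -1)
n = 9
k(s) = 3 (k(s) = 3 - ⅐*0 = 3 + 0 = 3)
C(d, P) = 2/(-7 + P)
V(p) = -9/2 (V(p) = 9*(2/(-7 + 3)) = 9*(2/(-4)) = 9*(2*(-¼)) = 9*(-½) = -9/2)
E(b) = 8
O(v) = 8
O(L(3, -4))*V(-39) = 8*(-9/2) = -36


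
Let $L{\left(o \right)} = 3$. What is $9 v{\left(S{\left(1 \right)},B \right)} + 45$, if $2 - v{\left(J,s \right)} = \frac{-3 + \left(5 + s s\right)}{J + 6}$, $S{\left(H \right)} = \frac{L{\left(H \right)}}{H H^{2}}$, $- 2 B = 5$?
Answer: $\frac{219}{4} \approx 54.75$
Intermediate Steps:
$B = - \frac{5}{2}$ ($B = \left(- \frac{1}{2}\right) 5 = - \frac{5}{2} \approx -2.5$)
$S{\left(H \right)} = \frac{3}{H^{3}}$ ($S{\left(H \right)} = \frac{3}{H H^{2}} = \frac{3}{H^{3}}$)
$v{\left(J,s \right)} = 2 - \frac{2 + s^{2}}{6 + J}$ ($v{\left(J,s \right)} = 2 - \frac{-3 + \left(5 + s s\right)}{J + 6} = 2 - \frac{-3 + \left(5 + s^{2}\right)}{6 + J} = 2 - \frac{2 + s^{2}}{6 + J}$)
$9 v{\left(S{\left(1 \right)},B \right)} + 45 = 9 \frac{10 - \left(- \frac{5}{2}\right)^{2} + 2 \cdot 3 \cdot 1^{-3}}{6 + 3 \cdot 1^{-3}} + 45 = 9 \frac{10 - \frac{25}{4} + 2 \cdot 3 \cdot 1}{6 + 3 \cdot 1} + 45 = 9 \frac{10 - \frac{25}{4} + 2 \cdot 3}{6 + 3} + 45 = 9 \frac{10 - \frac{25}{4} + 6}{9} + 45 = 9 \cdot \frac{1}{9} \cdot \frac{39}{4} + 45 = 9 \cdot \frac{13}{12} + 45 = \frac{39}{4} + 45 = \frac{219}{4}$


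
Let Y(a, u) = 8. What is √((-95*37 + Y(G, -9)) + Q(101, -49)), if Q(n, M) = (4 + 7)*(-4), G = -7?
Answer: I*√3551 ≈ 59.59*I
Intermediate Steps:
Q(n, M) = -44 (Q(n, M) = 11*(-4) = -44)
√((-95*37 + Y(G, -9)) + Q(101, -49)) = √((-95*37 + 8) - 44) = √((-3515 + 8) - 44) = √(-3507 - 44) = √(-3551) = I*√3551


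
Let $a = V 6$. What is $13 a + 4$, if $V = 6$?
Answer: $472$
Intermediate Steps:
$a = 36$ ($a = 6 \cdot 6 = 36$)
$13 a + 4 = 13 \cdot 36 + 4 = 468 + 4 = 472$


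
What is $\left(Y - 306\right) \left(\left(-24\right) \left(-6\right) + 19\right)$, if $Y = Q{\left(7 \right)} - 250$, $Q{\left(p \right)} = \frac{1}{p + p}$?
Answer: $- \frac{1268629}{14} \approx -90616.0$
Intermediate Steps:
$Q{\left(p \right)} = \frac{1}{2 p}$
$Y = - \frac{3499}{14}$ ($Y = \frac{1}{2 \cdot 7} - 250 = \frac{1}{2} \cdot \frac{1}{7} - 250 = \frac{1}{14} - 250 = - \frac{3499}{14} \approx -249.93$)
$\left(Y - 306\right) \left(\left(-24\right) \left(-6\right) + 19\right) = \left(- \frac{3499}{14} - 306\right) \left(\left(-24\right) \left(-6\right) + 19\right) = - \frac{7783 \left(144 + 19\right)}{14} = \left(- \frac{7783}{14}\right) 163 = - \frac{1268629}{14}$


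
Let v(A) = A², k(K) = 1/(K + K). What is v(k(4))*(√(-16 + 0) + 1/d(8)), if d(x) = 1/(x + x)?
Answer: ¼ + I/16 ≈ 0.25 + 0.0625*I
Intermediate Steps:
d(x) = 1/(2*x)
k(K) = 1/(2*K)
v(k(4))*(√(-16 + 0) + 1/d(8)) = ((½)/4)²*(√(-16 + 0) + 1/((½)/8)) = ((½)*(¼))²*(√(-16) + 1/((½)*(⅛))) = (⅛)²*(4*I + 1/(1/16)) = (4*I + 16)/64 = (16 + 4*I)/64 = ¼ + I/16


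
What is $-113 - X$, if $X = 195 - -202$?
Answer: $-510$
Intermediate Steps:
$X = 397$ ($X = 195 + 202 = 397$)
$-113 - X = -113 - 397 = -510$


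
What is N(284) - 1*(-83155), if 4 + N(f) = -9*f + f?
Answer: 80879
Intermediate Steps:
N(f) = -4 - 8*f (N(f) = -4 + (-9*f + f) = -4 - 8*f)
N(284) - 1*(-83155) = (-4 - 8*284) - 1*(-83155) = (-4 - 2272) + 83155 = -2276 + 83155 = 80879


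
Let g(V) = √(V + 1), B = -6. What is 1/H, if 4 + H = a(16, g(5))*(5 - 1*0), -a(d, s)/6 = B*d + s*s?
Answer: 1/2696 ≈ 0.00037092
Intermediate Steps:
g(V) = √(1 + V)
a(d, s) = -6*s² + 36*d (a(d, s) = -6*(-6*d + s*s) = -6*(-6*d + s²) = -6*(s² - 6*d) = -6*s² + 36*d)
H = 2696 (H = -4 + (-6*(√(1 + 5))² + 36*16)*(5 - 1*0) = -4 + (-6*(√6)² + 576)*(5 + 0) = -4 + (-6*6 + 576)*5 = -4 + (-36 + 576)*5 = -4 + 540*5 = -4 + 2700 = 2696)
1/H = 1/2696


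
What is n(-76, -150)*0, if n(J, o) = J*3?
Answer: 0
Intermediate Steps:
n(J, o) = 3*J
n(-76, -150)*0 = (3*(-76))*0 = -228*0 = 0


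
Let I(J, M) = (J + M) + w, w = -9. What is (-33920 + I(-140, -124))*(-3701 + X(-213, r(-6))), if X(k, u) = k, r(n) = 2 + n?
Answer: 133831402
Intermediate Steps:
I(J, M) = -9 + J + M (I(J, M) = (J + M) - 9 = -9 + J + M)
(-33920 + I(-140, -124))*(-3701 + X(-213, r(-6))) = (-33920 + (-9 - 140 - 124))*(-3701 - 213) = (-33920 - 273)*(-3914) = -34193*(-3914) = 133831402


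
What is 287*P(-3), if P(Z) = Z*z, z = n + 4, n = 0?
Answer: -3444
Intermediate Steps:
z = 4 (z = 0 + 4 = 4)
P(Z) = 4*Z (P(Z) = Z*4 = 4*Z)
287*P(-3) = 287*(4*(-3)) = 287*(-12) = -3444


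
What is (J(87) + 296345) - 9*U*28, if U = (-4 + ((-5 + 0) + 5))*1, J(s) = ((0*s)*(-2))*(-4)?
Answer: 297353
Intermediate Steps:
J(s) = 0 (J(s) = (0*(-2))*(-4) = 0*(-4) = 0)
U = -4 (U = (-4 + (-5 + 5))*1 = (-4 + 0)*1 = -4*1 = -4)
(J(87) + 296345) - 9*U*28 = (0 + 296345) - 9*(-4)*28 = 296345 + 36*28 = 296345 + 1008 = 297353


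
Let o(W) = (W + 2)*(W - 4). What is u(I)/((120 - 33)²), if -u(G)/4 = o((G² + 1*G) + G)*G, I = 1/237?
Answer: 101171149652/5659528291819533 ≈ 1.7876e-5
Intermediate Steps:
o(W) = (-4 + W)*(2 + W) (o(W) = (2 + W)*(-4 + W) = (-4 + W)*(2 + W))
I = 1/237 ≈ 0.0042194
u(G) = -4*G*(-8 + (G² + 2*G)² - 4*G - 2*G²) (u(G) = -4*(-8 + ((G² + 1*G) + G)² - 2*((G² + 1*G) + G))*G = -4*(-8 + ((G² + G) + G)² - 2*((G² + G) + G))*G = -4*(-8 + ((G + G²) + G)² - 2*((G + G²) + G))*G = -4*(-8 + (G² + 2*G)² - 2*(G² + 2*G))*G = -4*(-8 + (G² + 2*G)² + (-4*G - 2*G²))*G = -4*(-8 + (G² + 2*G)² - 4*G - 2*G²)*G = -4*G*(-8 + (G² + 2*G)² - 4*G - 2*G²))
u(I)/((120 - 33)²) = (4*(1/237)*(8 - (1/237)²*(2 + 1/237)² + 2*(1/237)*(2 + 1/237)))/((120 - 33)²) = (4*(1/237)*(8 - 1*1/56169*(475/237)² + 2*(1/237)*(475/237)))/(87²) = (4*(1/237)*(8 - 1*1/56169*225625/56169 + 950/56169))/7569 = (4*(1/237)*(8 - 225625/3154956561 + 950/56169))*(1/7569) = (4*(1/237)*(25292787413/3154956561))*(1/7569) = (101171149652/747724704957)*(1/7569) = 101171149652/5659528291819533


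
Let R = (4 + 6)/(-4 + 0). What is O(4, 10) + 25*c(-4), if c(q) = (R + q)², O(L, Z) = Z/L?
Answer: 4235/4 ≈ 1058.8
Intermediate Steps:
R = -5/2 (R = 10/(-4) = 10*(-¼) = -5/2 ≈ -2.5000)
c(q) = (-5/2 + q)²
O(4, 10) + 25*c(-4) = 10/4 + 25*((-5 + 2*(-4))²/4) = 10*(¼) + 25*((-5 - 8)²/4) = 5/2 + 25*((¼)*(-13)²) = 5/2 + 25*((¼)*169) = 5/2 + 25*(169/4) = 5/2 + 4225/4 = 4235/4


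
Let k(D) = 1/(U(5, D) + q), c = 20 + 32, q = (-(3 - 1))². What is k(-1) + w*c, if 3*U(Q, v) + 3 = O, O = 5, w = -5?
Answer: -3637/14 ≈ -259.79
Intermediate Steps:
U(Q, v) = ⅔ (U(Q, v) = -1 + (⅓)*5 = -1 + 5/3 = ⅔)
q = 4 (q = (-1*2)² = (-2)² = 4)
c = 52
k(D) = 3/14 (k(D) = 1/(⅔ + 4) = 1/(14/3) = 3/14)
k(-1) + w*c = 3/14 - 5*52 = 3/14 - 260 = -3637/14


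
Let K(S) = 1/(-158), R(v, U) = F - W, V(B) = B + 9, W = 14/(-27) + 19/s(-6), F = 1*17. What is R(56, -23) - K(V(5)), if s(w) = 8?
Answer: 258517/17064 ≈ 15.150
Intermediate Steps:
F = 17
W = 401/216 (W = 14/(-27) + 19/8 = 14*(-1/27) + 19*(⅛) = -14/27 + 19/8 = 401/216 ≈ 1.8565)
V(B) = 9 + B
R(v, U) = 3271/216 (R(v, U) = 17 - 1*401/216 = 17 - 401/216 = 3271/216)
K(S) = -1/158
R(56, -23) - K(V(5)) = 3271/216 - 1*(-1/158) = 3271/216 + 1/158 = 258517/17064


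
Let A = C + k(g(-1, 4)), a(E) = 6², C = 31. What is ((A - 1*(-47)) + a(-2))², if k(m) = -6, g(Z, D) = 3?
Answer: 11664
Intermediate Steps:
a(E) = 36
A = 25 (A = 31 - 6 = 25)
((A - 1*(-47)) + a(-2))² = ((25 - 1*(-47)) + 36)² = ((25 + 47) + 36)² = (72 + 36)² = 108² = 11664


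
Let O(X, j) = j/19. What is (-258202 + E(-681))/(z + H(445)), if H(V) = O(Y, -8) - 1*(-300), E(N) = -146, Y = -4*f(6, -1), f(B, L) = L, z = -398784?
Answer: 1227153/1892801 ≈ 0.64833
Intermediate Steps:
Y = 4 (Y = -4*(-1) = 4)
O(X, j) = j/19 (O(X, j) = j*(1/19) = j/19)
H(V) = 5692/19 (H(V) = (1/19)*(-8) - 1*(-300) = -8/19 + 300 = 5692/19)
(-258202 + E(-681))/(z + H(445)) = (-258202 - 146)/(-398784 + 5692/19) = -258348/(-7571204/19) = -258348*(-19/7571204) = 1227153/1892801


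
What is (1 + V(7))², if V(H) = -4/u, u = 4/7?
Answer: 36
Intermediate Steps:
u = 4/7 (u = 4*(⅐) = 4/7 ≈ 0.57143)
V(H) = -7 (V(H) = -4/4/7 = -4*7/4 = -7)
(1 + V(7))² = (1 - 7)² = (-6)² = 36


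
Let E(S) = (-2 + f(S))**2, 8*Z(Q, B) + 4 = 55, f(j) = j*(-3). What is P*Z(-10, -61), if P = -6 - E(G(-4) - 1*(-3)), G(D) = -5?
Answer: -561/4 ≈ -140.25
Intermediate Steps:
f(j) = -3*j
Z(Q, B) = 51/8 (Z(Q, B) = -1/2 + (1/8)*55 = -1/2 + 55/8 = 51/8)
E(S) = (-2 - 3*S)**2
P = -22 (P = -6 - (2 + 3*(-5 - 1*(-3)))**2 = -6 - (2 + 3*(-5 + 3))**2 = -6 - (2 + 3*(-2))**2 = -6 - (2 - 6)**2 = -6 - 1*(-4)**2 = -6 - 1*16 = -6 - 16 = -22)
P*Z(-10, -61) = -22*51/8 = -561/4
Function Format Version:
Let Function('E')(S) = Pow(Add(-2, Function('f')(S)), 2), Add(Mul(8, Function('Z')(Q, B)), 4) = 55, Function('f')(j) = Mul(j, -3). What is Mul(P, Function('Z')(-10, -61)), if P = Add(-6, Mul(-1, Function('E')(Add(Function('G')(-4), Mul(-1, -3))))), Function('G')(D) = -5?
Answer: Rational(-561, 4) ≈ -140.25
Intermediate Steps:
Function('f')(j) = Mul(-3, j)
Function('Z')(Q, B) = Rational(51, 8) (Function('Z')(Q, B) = Add(Rational(-1, 2), Mul(Rational(1, 8), 55)) = Add(Rational(-1, 2), Rational(55, 8)) = Rational(51, 8))
Function('E')(S) = Pow(Add(-2, Mul(-3, S)), 2)
P = -22 (P = Add(-6, Mul(-1, Pow(Add(2, Mul(3, Add(-5, Mul(-1, -3)))), 2))) = Add(-6, Mul(-1, Pow(Add(2, Mul(3, Add(-5, 3))), 2))) = Add(-6, Mul(-1, Pow(Add(2, Mul(3, -2)), 2))) = Add(-6, Mul(-1, Pow(Add(2, -6), 2))) = Add(-6, Mul(-1, Pow(-4, 2))) = Add(-6, Mul(-1, 16)) = Add(-6, -16) = -22)
Mul(P, Function('Z')(-10, -61)) = Mul(-22, Rational(51, 8)) = Rational(-561, 4)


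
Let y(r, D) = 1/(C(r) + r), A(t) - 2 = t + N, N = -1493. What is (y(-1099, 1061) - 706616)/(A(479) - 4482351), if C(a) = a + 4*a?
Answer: 4659425905/29563295622 ≈ 0.15761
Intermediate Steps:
C(a) = 5*a
A(t) = -1491 + t (A(t) = 2 + (t - 1493) = 2 + (-1493 + t) = -1491 + t)
y(r, D) = 1/(6*r) (y(r, D) = 1/(5*r + r) = 1/(6*r))
(y(-1099, 1061) - 706616)/(A(479) - 4482351) = ((⅙)/(-1099) - 706616)/((-1491 + 479) - 4482351) = ((⅙)*(-1/1099) - 706616)/(-1012 - 4482351) = (-1/6594 - 706616)/(-4483363) = -4659425905/6594*(-1/4483363) = 4659425905/29563295622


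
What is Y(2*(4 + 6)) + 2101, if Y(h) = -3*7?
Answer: 2080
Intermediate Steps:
Y(h) = -21
Y(2*(4 + 6)) + 2101 = -21 + 2101 = 2080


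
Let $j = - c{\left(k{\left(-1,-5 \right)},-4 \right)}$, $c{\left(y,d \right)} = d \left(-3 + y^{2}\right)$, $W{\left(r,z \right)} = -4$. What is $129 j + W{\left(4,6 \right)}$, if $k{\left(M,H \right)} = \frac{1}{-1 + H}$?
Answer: $- \frac{4613}{3} \approx -1537.7$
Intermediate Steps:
$j = - \frac{107}{9}$ ($j = - \left(-4\right) \left(-3 + \left(\frac{1}{-1 - 5}\right)^{2}\right) = - \left(-4\right) \left(-3 + \left(\frac{1}{-6}\right)^{2}\right) = - \left(-4\right) \left(-3 + \left(- \frac{1}{6}\right)^{2}\right) = - \left(-4\right) \left(-3 + \frac{1}{36}\right) = - \frac{\left(-4\right) \left(-107\right)}{36} = \left(-1\right) \frac{107}{9} = - \frac{107}{9} \approx -11.889$)
$129 j + W{\left(4,6 \right)} = 129 \left(- \frac{107}{9}\right) - 4 = - \frac{4601}{3} - 4 = - \frac{4613}{3}$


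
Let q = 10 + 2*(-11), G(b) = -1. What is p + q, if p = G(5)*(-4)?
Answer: -8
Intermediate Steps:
q = -12 (q = 10 - 22 = -12)
p = 4 (p = -1*(-4) = 4)
p + q = 4 - 12 = -8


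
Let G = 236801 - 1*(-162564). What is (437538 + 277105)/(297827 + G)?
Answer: 714643/697192 ≈ 1.0250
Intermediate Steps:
G = 399365 (G = 236801 + 162564 = 399365)
(437538 + 277105)/(297827 + G) = (437538 + 277105)/(297827 + 399365) = 714643/697192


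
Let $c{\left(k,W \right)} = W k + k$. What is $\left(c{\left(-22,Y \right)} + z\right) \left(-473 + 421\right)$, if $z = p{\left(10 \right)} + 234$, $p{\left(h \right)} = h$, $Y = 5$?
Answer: $-5824$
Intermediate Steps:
$z = 244$ ($z = 10 + 234 = 244$)
$c{\left(k,W \right)} = k + W k$
$\left(c{\left(-22,Y \right)} + z\right) \left(-473 + 421\right) = \left(- 22 \left(1 + 5\right) + 244\right) \left(-473 + 421\right) = \left(\left(-22\right) 6 + 244\right) \left(-52\right) = \left(-132 + 244\right) \left(-52\right) = 112 \left(-52\right) = -5824$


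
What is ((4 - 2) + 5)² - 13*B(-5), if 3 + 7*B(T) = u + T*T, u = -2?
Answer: 83/7 ≈ 11.857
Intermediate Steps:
B(T) = -5/7 + T²/7 (B(T) = -3/7 + (-2 + T*T)/7 = -3/7 + (-2 + T²)/7 = -3/7 + (-2/7 + T²/7) = -5/7 + T²/7)
((4 - 2) + 5)² - 13*B(-5) = ((4 - 2) + 5)² - 13*(-5/7 + (⅐)*(-5)²) = (2 + 5)² - 13*(-5/7 + (⅐)*25) = 7² - 13*(-5/7 + 25/7) = 49 - 13*20/7 = 49 - 260/7 = 83/7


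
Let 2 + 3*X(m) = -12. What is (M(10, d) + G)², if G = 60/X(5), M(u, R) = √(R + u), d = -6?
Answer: 5776/49 ≈ 117.88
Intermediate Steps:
X(m) = -14/3 (X(m) = -⅔ + (⅓)*(-12) = -⅔ - 4 = -14/3)
G = -90/7 (G = 60/(-14/3) = 60*(-3/14) = -90/7 ≈ -12.857)
(M(10, d) + G)² = (√(-6 + 10) - 90/7)² = (√4 - 90/7)² = (2 - 90/7)² = (-76/7)² = 5776/49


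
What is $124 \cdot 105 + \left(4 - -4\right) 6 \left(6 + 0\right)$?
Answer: $13308$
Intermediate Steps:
$124 \cdot 105 + \left(4 - -4\right) 6 \left(6 + 0\right) = 13020 + \left(4 + 4\right) 6 \cdot 6 = 13020 + 8 \cdot 6 \cdot 6 = 13020 + 48 \cdot 6 = 13020 + 288 = 13308$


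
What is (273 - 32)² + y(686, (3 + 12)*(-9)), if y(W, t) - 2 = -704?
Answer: 57379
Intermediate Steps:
y(W, t) = -702 (y(W, t) = 2 - 704 = -702)
(273 - 32)² + y(686, (3 + 12)*(-9)) = (273 - 32)² - 702 = 241² - 702 = 58081 - 702 = 57379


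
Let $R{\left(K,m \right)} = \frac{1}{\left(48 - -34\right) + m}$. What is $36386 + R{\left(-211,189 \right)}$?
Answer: $\frac{9860607}{271} \approx 36386.0$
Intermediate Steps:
$R{\left(K,m \right)} = \frac{1}{82 + m}$ ($R{\left(K,m \right)} = \frac{1}{\left(48 + 34\right) + m} = \frac{1}{82 + m}$)
$36386 + R{\left(-211,189 \right)} = 36386 + \frac{1}{82 + 189} = 36386 + \frac{1}{271} = \frac{9860607}{271}$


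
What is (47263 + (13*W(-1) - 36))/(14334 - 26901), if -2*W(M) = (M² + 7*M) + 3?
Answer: -94493/25134 ≈ -3.7596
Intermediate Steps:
W(M) = -3/2 - 7*M/2 - M²/2 (W(M) = -((M² + 7*M) + 3)/2 = -(3 + M² + 7*M)/2 = -3/2 - 7*M/2 - M²/2)
(47263 + (13*W(-1) - 36))/(14334 - 26901) = (47263 + (13*(-3/2 - 7/2*(-1) - ½*(-1)²) - 36))/(14334 - 26901) = (47263 + (13*(-3/2 + 7/2 - ½*1) - 36))/(-12567) = (47263 + (13*(-3/2 + 7/2 - ½) - 36))*(-1/12567) = (47263 + (13*(3/2) - 36))*(-1/12567) = (47263 + (39/2 - 36))*(-1/12567) = (47263 - 33/2)*(-1/12567) = (94493/2)*(-1/12567) = -94493/25134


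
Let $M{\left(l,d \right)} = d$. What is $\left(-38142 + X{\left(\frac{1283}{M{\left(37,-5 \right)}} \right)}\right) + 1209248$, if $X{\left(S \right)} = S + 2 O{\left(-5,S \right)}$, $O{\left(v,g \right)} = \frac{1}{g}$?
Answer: $\frac{7510998851}{6415} \approx 1.1709 \cdot 10^{6}$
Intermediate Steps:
$X{\left(S \right)} = S + \frac{2}{S}$
$\left(-38142 + X{\left(\frac{1283}{M{\left(37,-5 \right)}} \right)}\right) + 1209248 = \left(-38142 + \left(\frac{1283}{-5} + \frac{2}{1283 \frac{1}{-5}}\right)\right) + 1209248 = \left(-38142 + \left(1283 \left(- \frac{1}{5}\right) + \frac{2}{1283 \left(- \frac{1}{5}\right)}\right)\right) + 1209248 = \left(-38142 - \left(\frac{1283}{5} - \frac{2}{- \frac{1283}{5}}\right)\right) + 1209248 = \left(-38142 + \left(- \frac{1283}{5} + 2 \left(- \frac{5}{1283}\right)\right)\right) + 1209248 = \left(-38142 - \frac{1646139}{6415}\right) + 1209248 = - \frac{246327069}{6415} + 1209248 = \frac{7510998851}{6415}$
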